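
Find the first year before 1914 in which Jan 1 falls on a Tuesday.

Jan 1 advances by 2 weekdays after a leap year and by 1 after a common year.
1914: Jan 1 is Thursday.
1913: Wednesday
1912: Monday (leap)
1911: Sunday
1910: Saturday
1909: Friday
1908: Wednesday (leap)
1907: Tuesday
1907 begins on a Tuesday

1907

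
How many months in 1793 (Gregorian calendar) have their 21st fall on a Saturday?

Check the 21st of each month of 1793: Jan 21: Mon, Feb 21: Thu, Mar 21: Thu, Apr 21: Sun, May 21: Tue, Jun 21: Fri, Jul 21: Sun, Aug 21: Wed, Sep 21: Sat, Oct 21: Mon, Nov 21: Thu, Dec 21: Sat.
Saturday occurs in September, December — 2 months.

2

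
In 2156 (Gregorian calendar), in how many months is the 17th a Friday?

2

Check the 17th of each month of 2156: Jan 17: Sat, Feb 17: Tue, Mar 17: Wed, Apr 17: Sat, May 17: Mon, Jun 17: Thu, Jul 17: Sat, Aug 17: Tue, Sep 17: Fri, Oct 17: Sun, Nov 17: Wed, Dec 17: Fri.
Friday occurs in September, December — 2 months.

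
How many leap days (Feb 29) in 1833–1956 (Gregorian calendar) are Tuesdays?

4

Leap years in 1833–1956: 30 of them.
Feb 29 weekday advances by 5 (mod 7) from one leap year to the next four years later (or differs when a century non-leap intervenes).
Leap-day weekdays: 1836:Mon 1840:Sat 1844:Thu 1848:Tue✓ 1852:Sun 1856:Fri 1860:Wed 1864:Mon 1868:Sat 1872:Thu 1876:Tue✓ 1880:Sun 1884:Fri …(4 more)… 1908:Sat 1912:Thu 1916:Tue✓ 1920:Sun 1924:Fri 1928:Wed 1932:Mon 1936:Sat 1940:Thu 1944:Tue✓ 1948:Sun 1952:Fri 1956:Wed
Tuesday: 1848, 1876, 1916, 1944 → 4.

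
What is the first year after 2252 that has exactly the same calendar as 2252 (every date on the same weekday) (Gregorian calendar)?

Two years share a calendar iff Jan 1 falls on the same weekday and both are leap or both are common. 2252: Jan 1 is Thursday, leap year.
2253: Jan 1 Saturday, common
2254: Jan 1 Sunday, common
2255: Jan 1 Monday, common
2256: Jan 1 Tuesday, leap
2257: Jan 1 Thursday, common
2258: Jan 1 Friday, common
2259: Jan 1 Saturday, common
2260: Jan 1 Sunday, leap
2261: Jan 1 Tuesday, common
2262: Jan 1 Wednesday, common
2263: Jan 1 Thursday, common
2264: Jan 1 Friday, leap
2265: Jan 1 Sunday, common
2266: Jan 1 Monday, common
2267: Jan 1 Tuesday, common
2268: Jan 1 Wednesday, leap
2269: Jan 1 Friday, common
2270: Jan 1 Saturday, common
2271: Jan 1 Sunday, common
2272: Jan 1 Monday, leap
2273: Jan 1 Wednesday, common
2274: Jan 1 Thursday, common
2275: Jan 1 Friday, common
2276: Jan 1 Saturday, leap
2277: Jan 1 Monday, common
2278: Jan 1 Tuesday, common
2279: Jan 1 Wednesday, common
2280: Jan 1 Thursday, leap
2280 matches on both conditions.

2280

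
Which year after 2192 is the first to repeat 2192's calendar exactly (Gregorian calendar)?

Two years share a calendar iff Jan 1 falls on the same weekday and both are leap or both are common. 2192: Jan 1 is Sunday, leap year.
2193: Jan 1 Tuesday, common
2194: Jan 1 Wednesday, common
2195: Jan 1 Thursday, common
2196: Jan 1 Friday, leap
2197: Jan 1 Sunday, common
2198: Jan 1 Monday, common
2199: Jan 1 Tuesday, common
2200: Jan 1 Wednesday, common
2201: Jan 1 Thursday, common
2202: Jan 1 Friday, common
2203: Jan 1 Saturday, common
2204: Jan 1 Sunday, leap
2204 matches on both conditions.

2204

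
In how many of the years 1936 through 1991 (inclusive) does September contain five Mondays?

16

September has 30 days; it has five Mondays when Monday falls among the first (month-length − 28) days — i.e. when September 1 is one of Monday/Sunday.
September 1 by year: 1936:Tue 1937:Wed 1938:Thu 1939:Fri 1940:Sun✓ 1941:Mon✓ 1942:Tue 1943:Wed 1944:Fri 1945:Sat 1946:Sun✓ 1947:Mon✓ 1948:Wed 1949:Thu 1950:Fri …(26 more)… 1977:Thu 1978:Fri 1979:Sat 1980:Mon✓ 1981:Tue 1982:Wed 1983:Thu 1984:Sat 1985:Sun✓ 1986:Mon✓ 1987:Tue 1988:Thu 1989:Fri 1990:Sat 1991:Sun✓
Years with five Mondays: 1940, 1941, 1946, 1947, 1952, 1957, 1958, 1963, 1968, 1969, 1974, 1975, 1980, 1985, 1986, 1991 → 16.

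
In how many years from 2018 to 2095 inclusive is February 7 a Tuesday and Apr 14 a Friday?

8

Check each year's weekday for February 7 and Apr 14:
  2018: Wed/Sat  2019: Thu/Sun  2020: Fri/Tue  2021: Sun/Wed  2022: Mon/Thu  2023: Tue/Fri ✓  2024: Wed/Sun  2025: Fri/Mon  2026: Sat/Tue  2027: Sun/Wed  2028: Mon/Fri  2029: Wed/Sat  2030: Thu/Sun  2031: Fri/Mon  …(50 more)…  2082: Sat/Tue  2083: Sun/Wed  2084: Mon/Fri  2085: Wed/Sat  2086: Thu/Sun  2087: Fri/Mon  2088: Sat/Wed  2089: Mon/Thu  2090: Tue/Fri ✓  2091: Wed/Sat  2092: Thu/Mon  2093: Sat/Tue  2094: Sun/Wed  2095: Mon/Thu
Both conditions hold in: 2023, 2034, 2045, 2051, 2062, 2073, 2079, 2090 — 8.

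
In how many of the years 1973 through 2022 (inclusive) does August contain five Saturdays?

August has 31 days; it has five Saturdays when Saturday falls among the first (month-length − 28) days — i.e. when August 1 is one of Saturday/Friday/Thursday.
August 1 by year: 1973:Wed 1974:Thu✓ 1975:Fri✓ 1976:Sun 1977:Mon 1978:Tue 1979:Wed 1980:Fri✓ 1981:Sat✓ 1982:Sun 1983:Mon 1984:Wed 1985:Thu✓ 1986:Fri✓ 1987:Sat✓ …(20 more)… 2008:Fri✓ 2009:Sat✓ 2010:Sun 2011:Mon 2012:Wed 2013:Thu✓ 2014:Fri✓ 2015:Sat✓ 2016:Mon 2017:Tue 2018:Wed 2019:Thu✓ 2020:Sat✓ 2021:Sun 2022:Mon
Years with five Saturdays: 1974, 1975, 1980, 1981, 1985, 1986, 1987, 1991, 1992, 1996, 1997, 1998, 2002, 2003, 2008, 2009, 2013, 2014, 2015, 2019, 2020 → 21.

21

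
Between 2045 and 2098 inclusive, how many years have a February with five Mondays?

1

February has 28 days (29 in leap years); it has five Mondays when Monday falls among the first (month-length − 28) days — i.e. when February 1 is Monday in a leap year (never in a common year).
February 1 by year: 2045:Wed 2046:Thu 2047:Fri 2048:Sat 2049:Mon 2050:Tue 2051:Wed 2052:Thu 2053:Sat 2054:Sun 2055:Mon 2056:Tue 2057:Thu 2058:Fri 2059:Sat …(24 more)… 2084:Tue 2085:Thu 2086:Fri 2087:Sat 2088:Sun 2089:Tue 2090:Wed 2091:Thu 2092:Fri 2093:Sun 2094:Mon 2095:Tue 2096:Wed 2097:Fri 2098:Sat
Years with five Mondays: 2072 → 1.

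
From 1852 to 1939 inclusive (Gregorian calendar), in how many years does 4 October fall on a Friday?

Track 4 October's weekday year by year (advancing +1, or +2 across a Feb 29):
  1852: Mon  1853: Tue (+1)  1854: Wed (+1)  1855: Thu (+1)  1856: Sat (+2)
  1857: Sun (+1)  1858: Mon (+1)  1859: Tue (+1)  1860: Thu (+2)  1861: Fri (+1) ✓
  1862: Sat (+1)  1863: Sun (+1)  1864: Tue (+2)  1865: Wed (+1)  … (60 more years) …
  1926: Mon (+1)  1927: Tue (+1)  1928: Thu (+2)  1929: Fri (+1) ✓  1930: Sat (+1)
  1931: Sun (+1)  1932: Tue (+2)  1933: Wed (+1)  1934: Thu (+1)  1935: Fri (+1) ✓
  1936: Sun (+2)  1937: Mon (+1)  1938: Tue (+1)  1939: Wed (+1)
Friday years: 1861, 1867, 1872, 1878, 1889, 1895, 1901, 1907, 1912, 1918, 1929, 1935 — 12 in total.

12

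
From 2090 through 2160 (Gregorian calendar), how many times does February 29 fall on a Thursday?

Leap years in 2090–2160: 17 of them.
Feb 29 weekday advances by 5 (mod 7) from one leap year to the next four years later (or differs when a century non-leap intervenes).
Leap-day weekdays: 2092:Fri 2096:Wed 2104:Fri 2108:Wed 2112:Mon 2116:Sat 2120:Thu✓ 2124:Tue 2128:Sun 2132:Fri 2136:Wed 2140:Mon 2144:Sat 2148:Thu✓ 2152:Tue 2156:Sun 2160:Fri
Thursday: 2120, 2148 → 2.

2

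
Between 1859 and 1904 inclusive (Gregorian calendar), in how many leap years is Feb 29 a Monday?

3

Leap years in 1859–1904: 11 of them.
Feb 29 weekday advances by 5 (mod 7) from one leap year to the next four years later (or differs when a century non-leap intervenes).
Leap-day weekdays: 1860:Wed 1864:Mon✓ 1868:Sat 1872:Thu 1876:Tue 1880:Sun 1884:Fri 1888:Wed 1892:Mon✓ 1896:Sat 1904:Mon✓
Monday: 1864, 1892, 1904 → 3.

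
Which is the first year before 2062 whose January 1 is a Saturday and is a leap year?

2056

Jan 1 advances by 2 weekdays after a leap year and by 1 after a common year.
2062: Jan 1 is Sunday.
2061: Saturday
2060: Thursday (leap)
2059: Wednesday
2058: Tuesday
2057: Monday
2056: Saturday (leap)
2056 begins on a Saturday and is a leap year.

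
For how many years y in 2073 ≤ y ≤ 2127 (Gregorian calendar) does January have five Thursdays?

January has 31 days; it has five Thursdays when Thursday falls among the first (month-length − 28) days — i.e. when January 1 is one of Thursday/Wednesday/Tuesday.
January 1 by year: 2073:Sun 2074:Mon 2075:Tue✓ 2076:Wed✓ 2077:Fri 2078:Sat 2079:Sun 2080:Mon 2081:Wed✓ 2082:Thu✓ 2083:Fri 2084:Sat 2085:Mon 2086:Tue✓ 2087:Wed✓ …(25 more)… 2113:Sun 2114:Mon 2115:Tue✓ 2116:Wed✓ 2117:Fri 2118:Sat 2119:Sun 2120:Mon 2121:Wed✓ 2122:Thu✓ 2123:Fri 2124:Sat 2125:Mon 2126:Tue✓ 2127:Wed✓
Years with five Thursdays: 2075, 2076, 2081, 2082, 2086, 2087, 2088, 2092, 2093, 2097, 2098, 2099, 2104, 2105, 2109, 2110, 2111, 2115, 2116, 2121, 2122, 2126, 2127 → 23.

23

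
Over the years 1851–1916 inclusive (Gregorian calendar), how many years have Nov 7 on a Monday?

Track Nov 7's weekday year by year (advancing +1, or +2 across a Feb 29):
  1851: Fri  1852: Sun (+2)  1853: Mon (+1) ✓  1854: Tue (+1)  1855: Wed (+1)
  1856: Fri (+2)  1857: Sat (+1)  1858: Sun (+1)  1859: Mon (+1) ✓  1860: Wed (+2)
  1861: Thu (+1)  1862: Fri (+1)  1863: Sat (+1)  1864: Mon (+2) ✓  … (38 more years) …
  1903: Sat (+1)  1904: Mon (+2) ✓  1905: Tue (+1)  1906: Wed (+1)  1907: Thu (+1)
  1908: Sat (+2)  1909: Sun (+1)  1910: Mon (+1) ✓  1911: Tue (+1)  1912: Thu (+2)
  1913: Fri (+1)  1914: Sat (+1)  1915: Sun (+1)  1916: Tue (+2)
Monday years: 1853, 1859, 1864, 1870, 1881, 1887, 1892, 1898, 1904, 1910 — 10 in total.

10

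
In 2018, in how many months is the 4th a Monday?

Check the 4th of each month of 2018: Jan 4: Thu, Feb 4: Sun, Mar 4: Sun, Apr 4: Wed, May 4: Fri, Jun 4: Mon, Jul 4: Wed, Aug 4: Sat, Sep 4: Tue, Oct 4: Thu, Nov 4: Sun, Dec 4: Tue.
Monday occurs in June — 1 month.

1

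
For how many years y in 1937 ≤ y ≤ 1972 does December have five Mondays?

14

December has 31 days; it has five Mondays when Monday falls among the first (month-length − 28) days — i.e. when December 1 is one of Monday/Sunday/Saturday.
December 1 by year: 1937:Wed 1938:Thu 1939:Fri 1940:Sun✓ 1941:Mon✓ 1942:Tue 1943:Wed 1944:Fri 1945:Sat✓ 1946:Sun✓ 1947:Mon✓ 1948:Wed 1949:Thu 1950:Fri 1951:Sat✓ …(6 more)… 1958:Mon✓ 1959:Tue 1960:Thu 1961:Fri 1962:Sat✓ 1963:Sun✓ 1964:Tue 1965:Wed 1966:Thu 1967:Fri 1968:Sun✓ 1969:Mon✓ 1970:Tue 1971:Wed 1972:Fri
Years with five Mondays: 1940, 1941, 1945, 1946, 1947, 1951, 1952, 1956, 1957, 1958, 1962, 1963, 1968, 1969 → 14.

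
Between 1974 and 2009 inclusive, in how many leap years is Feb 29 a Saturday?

Leap years in 1974–2009: 9 of them.
Feb 29 weekday advances by 5 (mod 7) from one leap year to the next four years later (or differs when a century non-leap intervenes).
Leap-day weekdays: 1976:Sun 1980:Fri 1984:Wed 1988:Mon 1992:Sat✓ 1996:Thu 2000:Tue 2004:Sun 2008:Fri
Saturday: 1992 → 1.

1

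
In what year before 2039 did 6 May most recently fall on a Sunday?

2035

From one year to the next, a fixed date's weekday advances by 1, or by 2 when a Feb 29 lies between the two dates.
2039: May 6 is Friday.
2038: Thursday (−1)
2037: Wednesday (−1)
2036: Tuesday (−1)
2035: Sunday (−2)
6 May falls on a Sunday in 2035.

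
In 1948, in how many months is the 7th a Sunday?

Check the 7th of each month of 1948: Jan 7: Wed, Feb 7: Sat, Mar 7: Sun, Apr 7: Wed, May 7: Fri, Jun 7: Mon, Jul 7: Wed, Aug 7: Sat, Sep 7: Tue, Oct 7: Thu, Nov 7: Sun, Dec 7: Tue.
Sunday occurs in March, November — 2 months.

2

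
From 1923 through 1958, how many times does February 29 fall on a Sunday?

Leap years in 1923–1958: 9 of them.
Feb 29 weekday advances by 5 (mod 7) from one leap year to the next four years later (or differs when a century non-leap intervenes).
Leap-day weekdays: 1924:Fri 1928:Wed 1932:Mon 1936:Sat 1940:Thu 1944:Tue 1948:Sun✓ 1952:Fri 1956:Wed
Sunday: 1948 → 1.

1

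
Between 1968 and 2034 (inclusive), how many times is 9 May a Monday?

Track 9 May's weekday year by year (advancing +1, or +2 across a Feb 29):
  1968: Thu  1969: Fri (+1)  1970: Sat (+1)  1971: Sun (+1)  1972: Tue (+2)
  1973: Wed (+1)  1974: Thu (+1)  1975: Fri (+1)  1976: Sun (+2)  1977: Mon (+1) ✓
  1978: Tue (+1)  1979: Wed (+1)  1980: Fri (+2)  1981: Sat (+1)  … (39 more years) …
  2021: Sun (+1)  2022: Mon (+1) ✓  2023: Tue (+1)  2024: Thu (+2)  2025: Fri (+1)
  2026: Sat (+1)  2027: Sun (+1)  2028: Tue (+2)  2029: Wed (+1)  2030: Thu (+1)
  2031: Fri (+1)  2032: Sun (+2)  2033: Mon (+1) ✓  2034: Tue (+1)
Monday years: 1977, 1983, 1988, 1994, 2005, 2011, 2016, 2022, 2033 — 9 in total.

9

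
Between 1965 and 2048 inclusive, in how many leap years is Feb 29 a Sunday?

Leap years in 1965–2048: 21 of them.
Feb 29 weekday advances by 5 (mod 7) from one leap year to the next four years later (or differs when a century non-leap intervenes).
Leap-day weekdays: 1968:Thu 1972:Tue 1976:Sun✓ 1980:Fri 1984:Wed 1988:Mon 1992:Sat 1996:Thu 2000:Tue 2004:Sun✓ 2008:Fri 2012:Wed 2016:Mon 2020:Sat 2024:Thu 2028:Tue 2032:Sun✓ 2036:Fri 2040:Wed 2044:Mon 2048:Sat
Sunday: 1976, 2004, 2032 → 3.

3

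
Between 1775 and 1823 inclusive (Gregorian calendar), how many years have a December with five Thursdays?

19

December has 31 days; it has five Thursdays when Thursday falls among the first (month-length − 28) days — i.e. when December 1 is one of Thursday/Wednesday/Tuesday.
December 1 by year: 1775:Fri 1776:Sun 1777:Mon 1778:Tue✓ 1779:Wed✓ 1780:Fri 1781:Sat 1782:Sun 1783:Mon 1784:Wed✓ 1785:Thu✓ 1786:Fri 1787:Sat 1788:Mon 1789:Tue✓ …(19 more)… 1809:Fri 1810:Sat 1811:Sun 1812:Tue✓ 1813:Wed✓ 1814:Thu✓ 1815:Fri 1816:Sun 1817:Mon 1818:Tue✓ 1819:Wed✓ 1820:Fri 1821:Sat 1822:Sun 1823:Mon
Years with five Thursdays: 1778, 1779, 1784, 1785, 1789, 1790, 1791, 1795, 1796, 1801, 1802, 1803, 1807, 1808, 1812, 1813, 1814, 1818, 1819 → 19.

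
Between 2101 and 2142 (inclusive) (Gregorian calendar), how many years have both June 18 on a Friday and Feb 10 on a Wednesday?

Check each year's weekday for June 18 and Feb 10:
  2101: Sat/Thu  2102: Sun/Fri  2103: Mon/Sat  2104: Wed/Sun  2105: Thu/Tue  2106: Fri/Wed ✓  2107: Sat/Thu  2108: Mon/Fri  2109: Tue/Sun  2110: Wed/Mon  2111: Thu/Tue  2112: Sat/Wed  2113: Sun/Fri  2114: Mon/Sat  …(14 more)…  2129: Sat/Thu  2130: Sun/Fri  2131: Mon/Sat  2132: Wed/Sun  2133: Thu/Tue  2134: Fri/Wed ✓  2135: Sat/Thu  2136: Mon/Fri  2137: Tue/Sun  2138: Wed/Mon  2139: Thu/Tue  2140: Sat/Wed  2141: Sun/Fri  2142: Mon/Sat
Both conditions hold in: 2106, 2117, 2123, 2134 — 4.

4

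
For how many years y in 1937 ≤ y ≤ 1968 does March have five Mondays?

March has 31 days; it has five Mondays when Monday falls among the first (month-length − 28) days — i.e. when March 1 is one of Monday/Sunday/Saturday.
March 1 by year: 1937:Mon✓ 1938:Tue 1939:Wed 1940:Fri 1941:Sat✓ 1942:Sun✓ 1943:Mon✓ 1944:Wed 1945:Thu 1946:Fri 1947:Sat✓ 1948:Mon✓ 1949:Tue 1950:Wed 1951:Thu 1952:Sat✓ 1953:Sun✓ 1954:Mon✓ 1955:Tue 1956:Thu 1957:Fri 1958:Sat✓ 1959:Sun✓ 1960:Tue 1961:Wed 1962:Thu 1963:Fri 1964:Sun✓ 1965:Mon✓ 1966:Tue 1967:Wed 1968:Fri
Years with five Mondays: 1937, 1941, 1942, 1943, 1947, 1948, 1952, 1953, 1954, 1958, 1959, 1964, 1965 → 13.

13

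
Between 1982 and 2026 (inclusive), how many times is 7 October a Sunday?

6

Track 7 October's weekday year by year (advancing +1, or +2 across a Feb 29):
  1982: Thu  1983: Fri (+1)  1984: Sun (+2) ✓  1985: Mon (+1)  1986: Tue (+1)
  1987: Wed (+1)  1988: Fri (+2)  1989: Sat (+1)  1990: Sun (+1) ✓  1991: Mon (+1)
  1992: Wed (+2)  1993: Thu (+1)  1994: Fri (+1)  1995: Sat (+1)  … (17 more years) …
  2013: Mon (+1)  2014: Tue (+1)  2015: Wed (+1)  2016: Fri (+2)  2017: Sat (+1)
  2018: Sun (+1) ✓  2019: Mon (+1)  2020: Wed (+2)  2021: Thu (+1)  2022: Fri (+1)
  2023: Sat (+1)  2024: Mon (+2)  2025: Tue (+1)  2026: Wed (+1)
Sunday years: 1984, 1990, 2001, 2007, 2012, 2018 — 6 in total.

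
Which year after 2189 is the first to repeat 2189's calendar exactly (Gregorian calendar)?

Two years share a calendar iff Jan 1 falls on the same weekday and both are leap or both are common. 2189: Jan 1 is Thursday, common year.
2190: Jan 1 Friday, common
2191: Jan 1 Saturday, common
2192: Jan 1 Sunday, leap
2193: Jan 1 Tuesday, common
2194: Jan 1 Wednesday, common
2195: Jan 1 Thursday, common
2195 matches on both conditions.

2195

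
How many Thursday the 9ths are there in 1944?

2

Check the 9th of each month of 1944: Jan 9: Sun, Feb 9: Wed, Mar 9: Thu, Apr 9: Sun, May 9: Tue, Jun 9: Fri, Jul 9: Sun, Aug 9: Wed, Sep 9: Sat, Oct 9: Mon, Nov 9: Thu, Dec 9: Sat.
Thursday occurs in March, November — 2 months.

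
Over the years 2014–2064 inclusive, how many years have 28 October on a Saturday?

Track 28 October's weekday year by year (advancing +1, or +2 across a Feb 29):
  2014: Tue  2015: Wed (+1)  2016: Fri (+2)  2017: Sat (+1) ✓  2018: Sun (+1)
  2019: Mon (+1)  2020: Wed (+2)  2021: Thu (+1)  2022: Fri (+1)  2023: Sat (+1) ✓
  2024: Mon (+2)  2025: Tue (+1)  2026: Wed (+1)  2027: Thu (+1)  … (23 more years) …
  2051: Sat (+1) ✓  2052: Mon (+2)  2053: Tue (+1)  2054: Wed (+1)  2055: Thu (+1)
  2056: Sat (+2) ✓  2057: Sun (+1)  2058: Mon (+1)  2059: Tue (+1)  2060: Thu (+2)
  2061: Fri (+1)  2062: Sat (+1) ✓  2063: Sun (+1)  2064: Tue (+2)
Saturday years: 2017, 2023, 2028, 2034, 2045, 2051, 2056, 2062 — 8 in total.

8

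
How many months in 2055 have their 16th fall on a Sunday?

Check the 16th of each month of 2055: Jan 16: Sat, Feb 16: Tue, Mar 16: Tue, Apr 16: Fri, May 16: Sun, Jun 16: Wed, Jul 16: Fri, Aug 16: Mon, Sep 16: Thu, Oct 16: Sat, Nov 16: Tue, Dec 16: Thu.
Sunday occurs in May — 1 month.

1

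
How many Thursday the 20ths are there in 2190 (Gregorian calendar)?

1

Check the 20th of each month of 2190: Jan 20: Wed, Feb 20: Sat, Mar 20: Sat, Apr 20: Tue, May 20: Thu, Jun 20: Sun, Jul 20: Tue, Aug 20: Fri, Sep 20: Mon, Oct 20: Wed, Nov 20: Sat, Dec 20: Mon.
Thursday occurs in May — 1 month.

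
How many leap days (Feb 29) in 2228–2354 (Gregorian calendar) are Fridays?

Leap years in 2228–2354: 31 of them.
Feb 29 weekday advances by 5 (mod 7) from one leap year to the next four years later (or differs when a century non-leap intervenes).
Leap-day weekdays: 2228:Fri✓ 2232:Wed 2236:Mon 2240:Sat 2244:Thu 2248:Tue 2252:Sun 2256:Fri✓ 2260:Wed 2264:Mon 2268:Sat 2272:Thu 2276:Tue …(5 more)… 2304:Mon 2308:Sat 2312:Thu 2316:Tue 2320:Sun 2324:Fri✓ 2328:Wed 2332:Mon 2336:Sat 2340:Thu 2344:Tue 2348:Sun 2352:Fri✓
Friday: 2228, 2256, 2284, 2324, 2352 → 5.

5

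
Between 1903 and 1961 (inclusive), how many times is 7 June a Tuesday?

9

Track 7 June's weekday year by year (advancing +1, or +2 across a Feb 29):
  1903: Sun  1904: Tue (+2) ✓  1905: Wed (+1)  1906: Thu (+1)  1907: Fri (+1)
  1908: Sun (+2)  1909: Mon (+1)  1910: Tue (+1) ✓  1911: Wed (+1)  1912: Fri (+2)
  1913: Sat (+1)  1914: Sun (+1)  1915: Mon (+1)  1916: Wed (+2)  … (31 more years) …
  1948: Mon (+2)  1949: Tue (+1) ✓  1950: Wed (+1)  1951: Thu (+1)  1952: Sat (+2)
  1953: Sun (+1)  1954: Mon (+1)  1955: Tue (+1) ✓  1956: Thu (+2)  1957: Fri (+1)
  1958: Sat (+1)  1959: Sun (+1)  1960: Tue (+2) ✓  1961: Wed (+1)
Tuesday years: 1904, 1910, 1921, 1927, 1932, 1938, 1949, 1955, 1960 — 9 in total.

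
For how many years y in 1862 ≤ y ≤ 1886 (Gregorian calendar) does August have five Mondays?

August has 31 days; it has five Mondays when Monday falls among the first (month-length − 28) days — i.e. when August 1 is one of Monday/Sunday/Saturday.
August 1 by year: 1862:Fri 1863:Sat✓ 1864:Mon✓ 1865:Tue 1866:Wed 1867:Thu 1868:Sat✓ 1869:Sun✓ 1870:Mon✓ 1871:Tue 1872:Thu 1873:Fri 1874:Sat✓ 1875:Sun✓ 1876:Tue 1877:Wed 1878:Thu 1879:Fri 1880:Sun✓ 1881:Mon✓ 1882:Tue 1883:Wed 1884:Fri 1885:Sat✓ 1886:Sun✓
Years with five Mondays: 1863, 1864, 1868, 1869, 1870, 1874, 1875, 1880, 1881, 1885, 1886 → 11.

11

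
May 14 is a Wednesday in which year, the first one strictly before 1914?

From one year to the next, a fixed date's weekday advances by 1, or by 2 when a Feb 29 lies between the two dates.
1914: May 14 is Thursday.
1913: Wednesday (−1)
May 14 falls on a Wednesday in 1913.

1913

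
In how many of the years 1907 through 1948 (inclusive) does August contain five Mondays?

18

August has 31 days; it has five Mondays when Monday falls among the first (month-length − 28) days — i.e. when August 1 is one of Monday/Sunday/Saturday.
August 1 by year: 1907:Thu 1908:Sat✓ 1909:Sun✓ 1910:Mon✓ 1911:Tue 1912:Thu 1913:Fri 1914:Sat✓ 1915:Sun✓ 1916:Tue 1917:Wed 1918:Thu 1919:Fri 1920:Sun✓ 1921:Mon✓ …(12 more)… 1934:Wed 1935:Thu 1936:Sat✓ 1937:Sun✓ 1938:Mon✓ 1939:Tue 1940:Thu 1941:Fri 1942:Sat✓ 1943:Sun✓ 1944:Tue 1945:Wed 1946:Thu 1947:Fri 1948:Sun✓
Years with five Mondays: 1908, 1909, 1910, 1914, 1915, 1920, 1921, 1925, 1926, 1927, 1931, 1932, 1936, 1937, 1938, 1942, 1943, 1948 → 18.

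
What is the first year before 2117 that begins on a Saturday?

Jan 1 advances by 2 weekdays after a leap year and by 1 after a common year.
2117: Jan 1 is Friday.
2116: Wednesday (leap)
2115: Tuesday
2114: Monday
2113: Sunday
2112: Friday (leap)
2111: Thursday
2110: Wednesday
2109: Tuesday
2108: Sunday (leap)
2107: Saturday
2107 begins on a Saturday

2107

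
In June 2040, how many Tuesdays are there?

4

June 2040 has 30 days and begins on Friday.
The first Tuesday is June 5.
Tuesdays fall on 5, 12, 19, 26 — that's 4.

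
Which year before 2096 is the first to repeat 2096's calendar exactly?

2068

Two years share a calendar iff Jan 1 falls on the same weekday and both are leap or both are common. 2096: Jan 1 is Sunday, leap year.
2095: Jan 1 Saturday, common
2094: Jan 1 Friday, common
2093: Jan 1 Thursday, common
2092: Jan 1 Tuesday, leap
2091: Jan 1 Monday, common
2090: Jan 1 Sunday, common
2089: Jan 1 Saturday, common
2088: Jan 1 Thursday, leap
2087: Jan 1 Wednesday, common
2086: Jan 1 Tuesday, common
2085: Jan 1 Monday, common
2084: Jan 1 Saturday, leap
2083: Jan 1 Friday, common
2082: Jan 1 Thursday, common
2081: Jan 1 Wednesday, common
2080: Jan 1 Monday, leap
2079: Jan 1 Sunday, common
2078: Jan 1 Saturday, common
2077: Jan 1 Friday, common
2076: Jan 1 Wednesday, leap
2075: Jan 1 Tuesday, common
2074: Jan 1 Monday, common
2073: Jan 1 Sunday, common
2072: Jan 1 Friday, leap
2071: Jan 1 Thursday, common
2070: Jan 1 Wednesday, common
2069: Jan 1 Tuesday, common
2068: Jan 1 Sunday, leap
2068 matches on both conditions.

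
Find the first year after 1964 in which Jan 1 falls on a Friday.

1965

Jan 1 advances by 2 weekdays after a leap year and by 1 after a common year.
1964: Jan 1 is Wednesday (leap).
1965: Friday
1965 begins on a Friday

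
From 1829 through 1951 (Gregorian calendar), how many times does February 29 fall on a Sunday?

4

Leap years in 1829–1951: 29 of them.
Feb 29 weekday advances by 5 (mod 7) from one leap year to the next four years later (or differs when a century non-leap intervenes).
Leap-day weekdays: 1832:Wed 1836:Mon 1840:Sat 1844:Thu 1848:Tue 1852:Sun✓ 1856:Fri 1860:Wed 1864:Mon 1868:Sat 1872:Thu 1876:Tue 1880:Sun✓ …(3 more)… 1896:Sat 1904:Mon 1908:Sat 1912:Thu 1916:Tue 1920:Sun✓ 1924:Fri 1928:Wed 1932:Mon 1936:Sat 1940:Thu 1944:Tue 1948:Sun✓
Sunday: 1852, 1880, 1920, 1948 → 4.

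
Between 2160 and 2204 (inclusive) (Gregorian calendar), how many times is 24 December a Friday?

6

Track 24 December's weekday year by year (advancing +1, or +2 across a Feb 29):
  2160: Wed  2161: Thu (+1)  2162: Fri (+1) ✓  2163: Sat (+1)  2164: Mon (+2)
  2165: Tue (+1)  2166: Wed (+1)  2167: Thu (+1)  2168: Sat (+2)  2169: Sun (+1)
  2170: Mon (+1)  2171: Tue (+1)  2172: Thu (+2)  2173: Fri (+1) ✓  … (17 more years) …
  2191: Sat (+1)  2192: Mon (+2)  2193: Tue (+1)  2194: Wed (+1)  2195: Thu (+1)
  2196: Sat (+2)  2197: Sun (+1)  2198: Mon (+1)  2199: Tue (+1)  2200: Wed (+1)
  2201: Thu (+1)  2202: Fri (+1) ✓  2203: Sat (+1)  2204: Mon (+2)
Friday years: 2162, 2173, 2179, 2184, 2190, 2202 — 6 in total.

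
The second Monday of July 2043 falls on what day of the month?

13

July 1, 2043 is a Wednesday, so the first Monday is the 6th.
The second Monday is 6 + 7 = 13.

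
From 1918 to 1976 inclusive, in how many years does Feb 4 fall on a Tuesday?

Track Feb 4's weekday year by year (advancing +1, or +2 across a Feb 29):
  1918: Mon  1919: Tue (+1) ✓  1920: Wed (+1)  1921: Fri (+2)  1922: Sat (+1)
  1923: Sun (+1)  1924: Mon (+1)  1925: Wed (+2)  1926: Thu (+1)  1927: Fri (+1)
  1928: Sat (+1)  1929: Mon (+2)  1930: Tue (+1) ✓  1931: Wed (+1)  … (31 more years) …
  1963: Mon (+1)  1964: Tue (+1) ✓  1965: Thu (+2)  1966: Fri (+1)  1967: Sat (+1)
  1968: Sun (+1)  1969: Tue (+2) ✓  1970: Wed (+1)  1971: Thu (+1)  1972: Fri (+1)
  1973: Sun (+2)  1974: Mon (+1)  1975: Tue (+1) ✓  1976: Wed (+1)
Tuesday years: 1919, 1930, 1936, 1941, 1947, 1958, 1964, 1969, 1975 — 9 in total.

9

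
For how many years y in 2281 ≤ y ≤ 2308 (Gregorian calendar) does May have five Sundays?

12

May has 31 days; it has five Sundays when Sunday falls among the first (month-length − 28) days — i.e. when May 1 is one of Sunday/Saturday/Friday.
May 1 by year: 2281:Sun✓ 2282:Mon 2283:Tue 2284:Thu 2285:Fri✓ 2286:Sat✓ 2287:Sun✓ 2288:Tue 2289:Wed 2290:Thu 2291:Fri✓ 2292:Sun✓ 2293:Mon 2294:Tue 2295:Wed 2296:Fri✓ 2297:Sat✓ 2298:Sun✓ 2299:Mon 2300:Tue 2301:Wed 2302:Thu 2303:Fri✓ 2304:Sun✓ 2305:Mon 2306:Tue 2307:Wed 2308:Fri✓
Years with five Sundays: 2281, 2285, 2286, 2287, 2291, 2292, 2296, 2297, 2298, 2303, 2304, 2308 → 12.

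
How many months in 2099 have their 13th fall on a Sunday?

2

Check the 13th of each month of 2099: Jan 13: Tue, Feb 13: Fri, Mar 13: Fri, Apr 13: Mon, May 13: Wed, Jun 13: Sat, Jul 13: Mon, Aug 13: Thu, Sep 13: Sun, Oct 13: Tue, Nov 13: Fri, Dec 13: Sun.
Sunday occurs in September, December — 2 months.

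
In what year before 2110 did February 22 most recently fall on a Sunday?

2105

From one year to the next, a fixed date's weekday advances by 1, or by 2 when a Feb 29 lies between the two dates.
2110: February 22 is Saturday.
2109: Friday (−1)
2108: Wednesday (−2)
2107: Tuesday (−1)
2106: Monday (−1)
2105: Sunday (−1)
February 22 falls on a Sunday in 2105.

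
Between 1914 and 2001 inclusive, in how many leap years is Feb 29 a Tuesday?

Leap years in 1914–2001: 22 of them.
Feb 29 weekday advances by 5 (mod 7) from one leap year to the next four years later (or differs when a century non-leap intervenes).
Leap-day weekdays: 1916:Tue✓ 1920:Sun 1924:Fri 1928:Wed 1932:Mon 1936:Sat 1940:Thu 1944:Tue✓ 1948:Sun 1952:Fri 1956:Wed 1960:Mon 1964:Sat 1968:Thu 1972:Tue✓ 1976:Sun 1980:Fri 1984:Wed 1988:Mon 1992:Sat 1996:Thu 2000:Tue✓
Tuesday: 1916, 1944, 1972, 2000 → 4.

4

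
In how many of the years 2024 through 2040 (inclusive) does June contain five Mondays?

June has 30 days; it has five Mondays when Monday falls among the first (month-length − 28) days — i.e. when June 1 is one of Monday/Sunday.
June 1 by year: 2024:Sat 2025:Sun✓ 2026:Mon✓ 2027:Tue 2028:Thu 2029:Fri 2030:Sat 2031:Sun✓ 2032:Tue 2033:Wed 2034:Thu 2035:Fri 2036:Sun✓ 2037:Mon✓ 2038:Tue 2039:Wed 2040:Fri
Years with five Mondays: 2025, 2026, 2031, 2036, 2037 → 5.

5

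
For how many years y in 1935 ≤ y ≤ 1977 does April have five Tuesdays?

13

April has 30 days; it has five Tuesdays when Tuesday falls among the first (month-length − 28) days — i.e. when April 1 is one of Tuesday/Monday.
April 1 by year: 1935:Mon✓ 1936:Wed 1937:Thu 1938:Fri 1939:Sat 1940:Mon✓ 1941:Tue✓ 1942:Wed 1943:Thu 1944:Sat 1945:Sun 1946:Mon✓ 1947:Tue✓ 1948:Thu 1949:Fri …(13 more)… 1963:Mon✓ 1964:Wed 1965:Thu 1966:Fri 1967:Sat 1968:Mon✓ 1969:Tue✓ 1970:Wed 1971:Thu 1972:Sat 1973:Sun 1974:Mon✓ 1975:Tue✓ 1976:Thu 1977:Fri
Years with five Tuesdays: 1935, 1940, 1941, 1946, 1947, 1952, 1957, 1958, 1963, 1968, 1969, 1974, 1975 → 13.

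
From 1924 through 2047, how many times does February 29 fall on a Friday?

5

Leap years in 1924–2047: 31 of them.
Feb 29 weekday advances by 5 (mod 7) from one leap year to the next four years later (or differs when a century non-leap intervenes).
Leap-day weekdays: 1924:Fri✓ 1928:Wed 1932:Mon 1936:Sat 1940:Thu 1944:Tue 1948:Sun 1952:Fri✓ 1956:Wed 1960:Mon 1964:Sat 1968:Thu 1972:Tue …(5 more)… 1996:Thu 2000:Tue 2004:Sun 2008:Fri✓ 2012:Wed 2016:Mon 2020:Sat 2024:Thu 2028:Tue 2032:Sun 2036:Fri✓ 2040:Wed 2044:Mon
Friday: 1924, 1952, 1980, 2008, 2036 → 5.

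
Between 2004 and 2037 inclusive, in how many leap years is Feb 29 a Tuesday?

Leap years in 2004–2037: 9 of them.
Feb 29 weekday advances by 5 (mod 7) from one leap year to the next four years later (or differs when a century non-leap intervenes).
Leap-day weekdays: 2004:Sun 2008:Fri 2012:Wed 2016:Mon 2020:Sat 2024:Thu 2028:Tue✓ 2032:Sun 2036:Fri
Tuesday: 2028 → 1.

1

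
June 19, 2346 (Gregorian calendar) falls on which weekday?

January 1, 2346 is a Tuesday.
June 19 is day 170 of the year, i.e. 169 days after Jan 1.
169 mod 7 = 1, so advance 1 weekday from Tuesday: Wednesday.

Wednesday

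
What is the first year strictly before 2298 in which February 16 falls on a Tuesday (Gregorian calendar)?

2297

From one year to the next, a fixed date's weekday advances by 1, or by 2 when a Feb 29 lies between the two dates.
2298: February 16 is Wednesday.
2297: Tuesday (−1)
February 16 falls on a Tuesday in 2297.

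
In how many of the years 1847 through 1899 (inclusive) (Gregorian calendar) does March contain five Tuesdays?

March has 31 days; it has five Tuesdays when Tuesday falls among the first (month-length − 28) days — i.e. when March 1 is one of Tuesday/Monday/Sunday.
March 1 by year: 1847:Mon✓ 1848:Wed 1849:Thu 1850:Fri 1851:Sat 1852:Mon✓ 1853:Tue✓ 1854:Wed 1855:Thu 1856:Sat 1857:Sun✓ 1858:Mon✓ 1859:Tue✓ 1860:Thu 1861:Fri …(23 more)… 1885:Sun✓ 1886:Mon✓ 1887:Tue✓ 1888:Thu 1889:Fri 1890:Sat 1891:Sun✓ 1892:Tue✓ 1893:Wed 1894:Thu 1895:Fri 1896:Sun✓ 1897:Mon✓ 1898:Tue✓ 1899:Wed
Years with five Tuesdays: 1847, 1852, 1853, 1857, 1858, 1859, 1863, 1864, 1868, 1869, 1870, 1874, 1875, 1880, 1881, 1885, 1886, 1887, 1891, 1892, 1896, 1897, 1898 → 23.

23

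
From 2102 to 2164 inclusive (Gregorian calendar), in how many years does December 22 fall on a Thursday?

Track December 22's weekday year by year (advancing +1, or +2 across a Feb 29):
  2102: Fri  2103: Sat (+1)  2104: Mon (+2)  2105: Tue (+1)  2106: Wed (+1)
  2107: Thu (+1) ✓  2108: Sat (+2)  2109: Sun (+1)  2110: Mon (+1)  2111: Tue (+1)
  2112: Thu (+2) ✓  2113: Fri (+1)  2114: Sat (+1)  2115: Sun (+1)  … (35 more years) …
  2151: Wed (+1)  2152: Fri (+2)  2153: Sat (+1)  2154: Sun (+1)  2155: Mon (+1)
  2156: Wed (+2)  2157: Thu (+1) ✓  2158: Fri (+1)  2159: Sat (+1)  2160: Mon (+2)
  2161: Tue (+1)  2162: Wed (+1)  2163: Thu (+1) ✓  2164: Sat (+2)
Thursday years: 2107, 2112, 2118, 2129, 2135, 2140, 2146, 2157, 2163 — 9 in total.

9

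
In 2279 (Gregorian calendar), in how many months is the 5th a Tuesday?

Check the 5th of each month of 2279: Jan 5: Sun, Feb 5: Wed, Mar 5: Wed, Apr 5: Sat, May 5: Mon, Jun 5: Thu, Jul 5: Sat, Aug 5: Tue, Sep 5: Fri, Oct 5: Sun, Nov 5: Wed, Dec 5: Fri.
Tuesday occurs in August — 1 month.

1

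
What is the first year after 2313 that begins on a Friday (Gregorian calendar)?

2315

Jan 1 advances by 2 weekdays after a leap year and by 1 after a common year.
2313: Jan 1 is Wednesday.
2314: Thursday
2315: Friday
2315 begins on a Friday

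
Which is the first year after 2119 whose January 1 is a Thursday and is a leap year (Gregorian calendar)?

Jan 1 advances by 2 weekdays after a leap year and by 1 after a common year.
2119: Jan 1 is Sunday.
2120: Monday (leap)
2121: Wednesday
2122: Thursday
2123: Friday
2124: Saturday (leap)
2125: Monday
2126: Tuesday
2127: Wednesday
2128: Thursday (leap)
2128 begins on a Thursday and is a leap year.

2128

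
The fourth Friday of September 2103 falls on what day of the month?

28

September 1, 2103 is a Saturday, so the first Friday is the 7th.
The fourth Friday is 7 + 21 = 28.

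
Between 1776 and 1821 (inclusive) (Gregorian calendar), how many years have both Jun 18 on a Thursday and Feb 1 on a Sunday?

6

Check each year's weekday for Jun 18 and Feb 1:
  1776: Tue/Thu  1777: Wed/Sat  1778: Thu/Sun ✓  1779: Fri/Mon  1780: Sun/Tue  1781: Mon/Thu  1782: Tue/Fri  1783: Wed/Sat  1784: Fri/Sun  1785: Sat/Tue  1786: Sun/Wed  1787: Mon/Thu  1788: Wed/Fri  1789: Thu/Sun ✓  …(18 more)…  1808: Sat/Mon  1809: Sun/Wed  1810: Mon/Thu  1811: Tue/Fri  1812: Thu/Sat  1813: Fri/Mon  1814: Sat/Tue  1815: Sun/Wed  1816: Tue/Thu  1817: Wed/Sat  1818: Thu/Sun ✓  1819: Fri/Mon  1820: Sun/Tue  1821: Mon/Thu
Both conditions hold in: 1778, 1789, 1795, 1801, 1807, 1818 — 6.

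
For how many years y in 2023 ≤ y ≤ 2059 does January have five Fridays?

16

January has 31 days; it has five Fridays when Friday falls among the first (month-length − 28) days — i.e. when January 1 is one of Friday/Thursday/Wednesday.
January 1 by year: 2023:Sun 2024:Mon 2025:Wed✓ 2026:Thu✓ 2027:Fri✓ 2028:Sat 2029:Mon 2030:Tue 2031:Wed✓ 2032:Thu✓ 2033:Sat 2034:Sun 2035:Mon 2036:Tue 2037:Thu✓ …(7 more)… 2045:Sun 2046:Mon 2047:Tue 2048:Wed✓ 2049:Fri✓ 2050:Sat 2051:Sun 2052:Mon 2053:Wed✓ 2054:Thu✓ 2055:Fri✓ 2056:Sat 2057:Mon 2058:Tue 2059:Wed✓
Years with five Fridays: 2025, 2026, 2027, 2031, 2032, 2037, 2038, 2042, 2043, 2044, 2048, 2049, 2053, 2054, 2055, 2059 → 16.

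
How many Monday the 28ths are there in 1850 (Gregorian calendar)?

2

Check the 28th of each month of 1850: Jan 28: Mon, Feb 28: Thu, Mar 28: Thu, Apr 28: Sun, May 28: Tue, Jun 28: Fri, Jul 28: Sun, Aug 28: Wed, Sep 28: Sat, Oct 28: Mon, Nov 28: Thu, Dec 28: Sat.
Monday occurs in January, October — 2 months.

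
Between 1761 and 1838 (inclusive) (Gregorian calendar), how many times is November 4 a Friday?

12

Track November 4's weekday year by year (advancing +1, or +2 across a Feb 29):
  1761: Wed  1762: Thu (+1)  1763: Fri (+1) ✓  1764: Sun (+2)  1765: Mon (+1)
  1766: Tue (+1)  1767: Wed (+1)  1768: Fri (+2) ✓  1769: Sat (+1)  1770: Sun (+1)
  1771: Mon (+1)  1772: Wed (+2)  1773: Thu (+1)  1774: Fri (+1) ✓  … (50 more years) …
  1825: Fri (+1) ✓  1826: Sat (+1)  1827: Sun (+1)  1828: Tue (+2)  1829: Wed (+1)
  1830: Thu (+1)  1831: Fri (+1) ✓  1832: Sun (+2)  1833: Mon (+1)  1834: Tue (+1)
  1835: Wed (+1)  1836: Fri (+2) ✓  1837: Sat (+1)  1838: Sun (+1)
Friday years: 1763, 1768, 1774, 1785, 1791, 1796, 1803, 1808, 1814, 1825, 1831, 1836 — 12 in total.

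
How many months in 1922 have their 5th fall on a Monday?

1

Check the 5th of each month of 1922: Jan 5: Thu, Feb 5: Sun, Mar 5: Sun, Apr 5: Wed, May 5: Fri, Jun 5: Mon, Jul 5: Wed, Aug 5: Sat, Sep 5: Tue, Oct 5: Thu, Nov 5: Sun, Dec 5: Tue.
Monday occurs in June — 1 month.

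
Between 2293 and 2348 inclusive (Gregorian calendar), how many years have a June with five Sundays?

June has 30 days; it has five Sundays when Sunday falls among the first (month-length − 28) days — i.e. when June 1 is one of Sunday/Saturday.
June 1 by year: 2293:Thu 2294:Fri 2295:Sat✓ 2296:Mon 2297:Tue 2298:Wed 2299:Thu 2300:Fri 2301:Sat✓ 2302:Sun✓ 2303:Mon 2304:Wed 2305:Thu 2306:Fri 2307:Sat✓ …(26 more)… 2334:Fri 2335:Sat✓ 2336:Mon 2337:Tue 2338:Wed 2339:Thu 2340:Sat✓ 2341:Sun✓ 2342:Mon 2343:Tue 2344:Thu 2345:Fri 2346:Sat✓ 2347:Sun✓ 2348:Tue
Years with five Sundays: 2295, 2301, 2302, 2307, 2312, 2313, 2318, 2319, 2324, 2329, 2330, 2335, 2340, 2341, 2346, 2347 → 16.

16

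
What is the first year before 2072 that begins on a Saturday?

2067

Jan 1 advances by 2 weekdays after a leap year and by 1 after a common year.
2072: Jan 1 is Friday (leap).
2071: Thursday
2070: Wednesday
2069: Tuesday
2068: Sunday (leap)
2067: Saturday
2067 begins on a Saturday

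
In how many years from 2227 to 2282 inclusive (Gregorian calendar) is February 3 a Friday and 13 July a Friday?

Check each year's weekday for February 3 and 13 July:
  2227: Sat/Fri  2228: Sun/Sun  2229: Tue/Mon  2230: Wed/Tue  2231: Thu/Wed  2232: Fri/Fri ✓  2233: Sun/Sat  2234: Mon/Sun  2235: Tue/Mon  2236: Wed/Wed  2237: Fri/Thu  2238: Sat/Fri  2239: Sun/Sat  2240: Mon/Mon  …(28 more)…  2269: Wed/Tue  2270: Thu/Wed  2271: Fri/Thu  2272: Sat/Sat  2273: Mon/Sun  2274: Tue/Mon  2275: Wed/Tue  2276: Thu/Thu  2277: Sat/Fri  2278: Sun/Sat  2279: Mon/Sun  2280: Tue/Tue  2281: Thu/Wed  2282: Fri/Thu
Both conditions hold in: 2232, 2260 — 2.

2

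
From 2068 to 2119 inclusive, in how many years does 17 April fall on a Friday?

8

Track 17 April's weekday year by year (advancing +1, or +2 across a Feb 29):
  2068: Tue  2069: Wed (+1)  2070: Thu (+1)  2071: Fri (+1) ✓  2072: Sun (+2)
  2073: Mon (+1)  2074: Tue (+1)  2075: Wed (+1)  2076: Fri (+2) ✓  2077: Sat (+1)
  2078: Sun (+1)  2079: Mon (+1)  2080: Wed (+2)  2081: Thu (+1)  … (24 more years) …
  2106: Sat (+1)  2107: Sun (+1)  2108: Tue (+2)  2109: Wed (+1)  2110: Thu (+1)
  2111: Fri (+1) ✓  2112: Sun (+2)  2113: Mon (+1)  2114: Tue (+1)  2115: Wed (+1)
  2116: Fri (+2) ✓  2117: Sat (+1)  2118: Sun (+1)  2119: Mon (+1)
Friday years: 2071, 2076, 2082, 2093, 2099, 2105, 2111, 2116 — 8 in total.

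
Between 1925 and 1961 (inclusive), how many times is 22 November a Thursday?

5

Track 22 November's weekday year by year (advancing +1, or +2 across a Feb 29):
  1925: Sun  1926: Mon (+1)  1927: Tue (+1)  1928: Thu (+2) ✓  1929: Fri (+1)
  1930: Sat (+1)  1931: Sun (+1)  1932: Tue (+2)  1933: Wed (+1)  1934: Thu (+1) ✓
  1935: Fri (+1)  1936: Sun (+2)  1937: Mon (+1)  1938: Tue (+1)  … (9 more years) …
  1948: Mon (+2)  1949: Tue (+1)  1950: Wed (+1)  1951: Thu (+1) ✓  1952: Sat (+2)
  1953: Sun (+1)  1954: Mon (+1)  1955: Tue (+1)  1956: Thu (+2) ✓  1957: Fri (+1)
  1958: Sat (+1)  1959: Sun (+1)  1960: Tue (+2)  1961: Wed (+1)
Thursday years: 1928, 1934, 1945, 1951, 1956 — 5 in total.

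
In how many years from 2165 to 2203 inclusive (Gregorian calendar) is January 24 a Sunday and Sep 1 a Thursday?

Check each year's weekday for January 24 and Sep 1:
  2165: Thu/Sun  2166: Fri/Mon  2167: Sat/Tue  2168: Sun/Thu ✓  2169: Tue/Fri  2170: Wed/Sat  2171: Thu/Sun  2172: Fri/Tue  2173: Sun/Wed  2174: Mon/Thu  2175: Tue/Fri  2176: Wed/Sun  2177: Fri/Mon  2178: Sat/Tue  …(11 more)…  2190: Sun/Wed  2191: Mon/Thu  2192: Tue/Sat  2193: Thu/Sun  2194: Fri/Mon  2195: Sat/Tue  2196: Sun/Thu ✓  2197: Tue/Fri  2198: Wed/Sat  2199: Thu/Sun  2200: Fri/Mon  2201: Sat/Tue  2202: Sun/Wed  2203: Mon/Thu
Both conditions hold in: 2168, 2196 — 2.

2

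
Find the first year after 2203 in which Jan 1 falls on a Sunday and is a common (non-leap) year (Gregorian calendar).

Jan 1 advances by 2 weekdays after a leap year and by 1 after a common year.
2203: Jan 1 is Saturday.
2204: Sunday (leap)
2205: Tuesday
2206: Wednesday
2207: Thursday
2208: Friday (leap)
2209: Sunday
2209 begins on a Sunday and is a common year.

2209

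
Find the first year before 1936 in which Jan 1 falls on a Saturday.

1927

Jan 1 advances by 2 weekdays after a leap year and by 1 after a common year.
1936: Jan 1 is Wednesday (leap).
1935: Tuesday
1934: Monday
1933: Sunday
1932: Friday (leap)
1931: Thursday
1930: Wednesday
1929: Tuesday
1928: Sunday (leap)
1927: Saturday
1927 begins on a Saturday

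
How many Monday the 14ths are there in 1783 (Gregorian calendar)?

Check the 14th of each month of 1783: Jan 14: Tue, Feb 14: Fri, Mar 14: Fri, Apr 14: Mon, May 14: Wed, Jun 14: Sat, Jul 14: Mon, Aug 14: Thu, Sep 14: Sun, Oct 14: Tue, Nov 14: Fri, Dec 14: Sun.
Monday occurs in April, July — 2 months.

2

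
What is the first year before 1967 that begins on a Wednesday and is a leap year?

1964

Jan 1 advances by 2 weekdays after a leap year and by 1 after a common year.
1967: Jan 1 is Sunday.
1966: Saturday
1965: Friday
1964: Wednesday (leap)
1964 begins on a Wednesday and is a leap year.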